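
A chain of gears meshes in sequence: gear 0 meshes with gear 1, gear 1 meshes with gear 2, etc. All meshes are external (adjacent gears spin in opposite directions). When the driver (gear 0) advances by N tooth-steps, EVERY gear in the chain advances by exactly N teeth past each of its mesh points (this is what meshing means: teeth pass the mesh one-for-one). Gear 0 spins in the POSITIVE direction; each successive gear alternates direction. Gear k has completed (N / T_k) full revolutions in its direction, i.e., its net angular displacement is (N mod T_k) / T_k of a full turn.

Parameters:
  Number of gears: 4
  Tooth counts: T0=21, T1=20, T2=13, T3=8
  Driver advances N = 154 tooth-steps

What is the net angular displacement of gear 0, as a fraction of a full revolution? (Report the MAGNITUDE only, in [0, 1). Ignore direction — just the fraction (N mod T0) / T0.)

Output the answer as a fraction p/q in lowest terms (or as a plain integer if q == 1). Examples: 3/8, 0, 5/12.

Answer: 1/3

Derivation:
Chain of 4 gears, tooth counts: [21, 20, 13, 8]
  gear 0: T0=21, direction=positive, advance = 154 mod 21 = 7 teeth = 7/21 turn
  gear 1: T1=20, direction=negative, advance = 154 mod 20 = 14 teeth = 14/20 turn
  gear 2: T2=13, direction=positive, advance = 154 mod 13 = 11 teeth = 11/13 turn
  gear 3: T3=8, direction=negative, advance = 154 mod 8 = 2 teeth = 2/8 turn
Gear 0: 154 mod 21 = 7
Fraction = 7 / 21 = 1/3 (gcd(7,21)=7) = 1/3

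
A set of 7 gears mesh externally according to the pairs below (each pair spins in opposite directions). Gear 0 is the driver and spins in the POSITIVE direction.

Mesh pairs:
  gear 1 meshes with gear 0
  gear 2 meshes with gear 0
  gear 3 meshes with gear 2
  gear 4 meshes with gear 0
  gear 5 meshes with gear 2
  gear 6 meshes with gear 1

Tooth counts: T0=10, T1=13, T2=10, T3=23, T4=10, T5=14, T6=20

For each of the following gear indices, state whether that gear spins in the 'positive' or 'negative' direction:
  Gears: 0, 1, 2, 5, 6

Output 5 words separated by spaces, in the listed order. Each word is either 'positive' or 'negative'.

Gear 0 (driver): positive (depth 0)
  gear 1: meshes with gear 0 -> depth 1 -> negative (opposite of gear 0)
  gear 2: meshes with gear 0 -> depth 1 -> negative (opposite of gear 0)
  gear 3: meshes with gear 2 -> depth 2 -> positive (opposite of gear 2)
  gear 4: meshes with gear 0 -> depth 1 -> negative (opposite of gear 0)
  gear 5: meshes with gear 2 -> depth 2 -> positive (opposite of gear 2)
  gear 6: meshes with gear 1 -> depth 2 -> positive (opposite of gear 1)
Queried indices 0, 1, 2, 5, 6 -> positive, negative, negative, positive, positive

Answer: positive negative negative positive positive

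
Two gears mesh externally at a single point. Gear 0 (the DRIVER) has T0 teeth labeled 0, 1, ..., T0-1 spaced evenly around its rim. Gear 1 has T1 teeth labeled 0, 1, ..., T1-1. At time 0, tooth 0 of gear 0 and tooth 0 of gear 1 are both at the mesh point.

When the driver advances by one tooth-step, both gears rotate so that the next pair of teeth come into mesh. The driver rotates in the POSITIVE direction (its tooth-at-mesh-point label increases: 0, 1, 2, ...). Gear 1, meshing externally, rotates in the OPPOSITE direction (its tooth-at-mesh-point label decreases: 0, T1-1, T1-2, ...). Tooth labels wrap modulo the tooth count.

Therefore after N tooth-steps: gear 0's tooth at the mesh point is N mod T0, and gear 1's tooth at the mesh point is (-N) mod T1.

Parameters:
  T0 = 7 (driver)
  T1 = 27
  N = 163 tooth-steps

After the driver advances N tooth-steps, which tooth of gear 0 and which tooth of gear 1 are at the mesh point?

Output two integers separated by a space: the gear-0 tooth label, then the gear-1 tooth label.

Gear 0 (driver, T0=7): tooth at mesh = N mod T0
  163 = 23 * 7 + 2, so 163 mod 7 = 2
  gear 0 tooth = 2
Gear 1 (driven, T1=27): tooth at mesh = (-N) mod T1
  163 = 6 * 27 + 1, so 163 mod 27 = 1
  (-163) mod 27 = (-1) mod 27 = 27 - 1 = 26
Mesh after 163 steps: gear-0 tooth 2 meets gear-1 tooth 26

Answer: 2 26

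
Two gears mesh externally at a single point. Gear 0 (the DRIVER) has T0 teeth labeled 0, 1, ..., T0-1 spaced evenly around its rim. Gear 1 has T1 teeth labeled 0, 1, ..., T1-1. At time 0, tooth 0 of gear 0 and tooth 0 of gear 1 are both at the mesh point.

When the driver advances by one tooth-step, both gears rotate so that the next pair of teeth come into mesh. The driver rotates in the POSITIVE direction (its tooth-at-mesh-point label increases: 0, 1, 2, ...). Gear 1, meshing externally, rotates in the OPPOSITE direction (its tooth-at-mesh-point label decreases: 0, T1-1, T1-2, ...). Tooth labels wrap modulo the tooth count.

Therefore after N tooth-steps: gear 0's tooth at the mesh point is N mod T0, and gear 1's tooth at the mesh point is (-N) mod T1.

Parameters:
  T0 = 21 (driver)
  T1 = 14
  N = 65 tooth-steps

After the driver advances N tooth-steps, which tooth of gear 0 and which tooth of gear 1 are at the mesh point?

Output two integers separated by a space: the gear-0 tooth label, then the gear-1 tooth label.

Gear 0 (driver, T0=21): tooth at mesh = N mod T0
  65 = 3 * 21 + 2, so 65 mod 21 = 2
  gear 0 tooth = 2
Gear 1 (driven, T1=14): tooth at mesh = (-N) mod T1
  65 = 4 * 14 + 9, so 65 mod 14 = 9
  (-65) mod 14 = (-9) mod 14 = 14 - 9 = 5
Mesh after 65 steps: gear-0 tooth 2 meets gear-1 tooth 5

Answer: 2 5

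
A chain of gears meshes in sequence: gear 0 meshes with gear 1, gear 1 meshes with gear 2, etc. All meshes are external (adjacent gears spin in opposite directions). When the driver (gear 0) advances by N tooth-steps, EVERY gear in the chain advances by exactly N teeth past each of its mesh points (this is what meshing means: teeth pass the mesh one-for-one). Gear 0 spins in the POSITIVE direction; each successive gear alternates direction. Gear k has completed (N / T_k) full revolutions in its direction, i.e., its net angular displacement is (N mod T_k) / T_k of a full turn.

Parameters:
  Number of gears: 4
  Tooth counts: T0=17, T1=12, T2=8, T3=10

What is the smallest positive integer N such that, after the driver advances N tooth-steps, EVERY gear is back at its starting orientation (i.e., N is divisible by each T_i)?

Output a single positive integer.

Gear k returns to start when N is a multiple of T_k.
All gears at start simultaneously when N is a common multiple of [17, 12, 8, 10]; the smallest such N is lcm(17, 12, 8, 10).
Start: lcm = T0 = 17
Fold in T1=12: gcd(17, 12) = 1; lcm(17, 12) = 17 * 12 / 1 = 204 / 1 = 204
Fold in T2=8: gcd(204, 8) = 4; lcm(204, 8) = 204 * 8 / 4 = 1632 / 4 = 408
Fold in T3=10: gcd(408, 10) = 2; lcm(408, 10) = 408 * 10 / 2 = 4080 / 2 = 2040
Full cycle length = 2040

Answer: 2040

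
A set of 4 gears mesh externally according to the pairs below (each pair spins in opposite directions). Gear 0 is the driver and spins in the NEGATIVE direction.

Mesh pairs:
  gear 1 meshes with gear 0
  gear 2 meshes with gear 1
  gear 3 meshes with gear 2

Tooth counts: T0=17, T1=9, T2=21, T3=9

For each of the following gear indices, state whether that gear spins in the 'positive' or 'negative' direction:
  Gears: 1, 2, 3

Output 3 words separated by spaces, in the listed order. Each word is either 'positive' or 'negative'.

Answer: positive negative positive

Derivation:
Gear 0 (driver): negative (depth 0)
  gear 1: meshes with gear 0 -> depth 1 -> positive (opposite of gear 0)
  gear 2: meshes with gear 1 -> depth 2 -> negative (opposite of gear 1)
  gear 3: meshes with gear 2 -> depth 3 -> positive (opposite of gear 2)
Queried indices 1, 2, 3 -> positive, negative, positive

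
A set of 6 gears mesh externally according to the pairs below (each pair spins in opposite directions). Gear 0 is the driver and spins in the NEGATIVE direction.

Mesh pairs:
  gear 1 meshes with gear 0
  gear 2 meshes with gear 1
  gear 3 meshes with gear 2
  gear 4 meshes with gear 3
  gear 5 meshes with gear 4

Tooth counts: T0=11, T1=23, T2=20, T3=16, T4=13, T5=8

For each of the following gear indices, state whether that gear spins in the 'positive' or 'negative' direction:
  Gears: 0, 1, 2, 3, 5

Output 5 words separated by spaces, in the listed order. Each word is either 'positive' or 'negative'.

Gear 0 (driver): negative (depth 0)
  gear 1: meshes with gear 0 -> depth 1 -> positive (opposite of gear 0)
  gear 2: meshes with gear 1 -> depth 2 -> negative (opposite of gear 1)
  gear 3: meshes with gear 2 -> depth 3 -> positive (opposite of gear 2)
  gear 4: meshes with gear 3 -> depth 4 -> negative (opposite of gear 3)
  gear 5: meshes with gear 4 -> depth 5 -> positive (opposite of gear 4)
Queried indices 0, 1, 2, 3, 5 -> negative, positive, negative, positive, positive

Answer: negative positive negative positive positive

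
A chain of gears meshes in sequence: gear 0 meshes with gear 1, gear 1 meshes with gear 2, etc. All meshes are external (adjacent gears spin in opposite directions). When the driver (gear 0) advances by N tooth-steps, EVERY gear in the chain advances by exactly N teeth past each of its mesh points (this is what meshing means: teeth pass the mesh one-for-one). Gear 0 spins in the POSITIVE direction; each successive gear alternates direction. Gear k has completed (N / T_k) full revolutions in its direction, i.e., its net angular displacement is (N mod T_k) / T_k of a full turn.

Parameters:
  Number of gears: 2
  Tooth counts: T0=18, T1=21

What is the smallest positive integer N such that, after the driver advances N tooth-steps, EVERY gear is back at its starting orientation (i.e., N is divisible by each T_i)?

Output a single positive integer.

Answer: 126

Derivation:
Gear k returns to start when N is a multiple of T_k.
All gears at start simultaneously when N is a common multiple of [18, 21]; the smallest such N is lcm(18, 21).
Start: lcm = T0 = 18
Fold in T1=21: gcd(18, 21) = 3; lcm(18, 21) = 18 * 21 / 3 = 378 / 3 = 126
Full cycle length = 126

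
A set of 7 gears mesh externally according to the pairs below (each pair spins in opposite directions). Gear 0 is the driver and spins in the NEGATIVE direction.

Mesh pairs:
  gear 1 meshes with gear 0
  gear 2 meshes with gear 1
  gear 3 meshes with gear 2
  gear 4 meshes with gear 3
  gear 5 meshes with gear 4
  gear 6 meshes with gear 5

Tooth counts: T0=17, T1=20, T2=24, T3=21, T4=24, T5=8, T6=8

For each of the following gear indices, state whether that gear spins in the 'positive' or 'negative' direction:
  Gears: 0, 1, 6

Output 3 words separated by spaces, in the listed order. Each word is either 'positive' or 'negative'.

Answer: negative positive negative

Derivation:
Gear 0 (driver): negative (depth 0)
  gear 1: meshes with gear 0 -> depth 1 -> positive (opposite of gear 0)
  gear 2: meshes with gear 1 -> depth 2 -> negative (opposite of gear 1)
  gear 3: meshes with gear 2 -> depth 3 -> positive (opposite of gear 2)
  gear 4: meshes with gear 3 -> depth 4 -> negative (opposite of gear 3)
  gear 5: meshes with gear 4 -> depth 5 -> positive (opposite of gear 4)
  gear 6: meshes with gear 5 -> depth 6 -> negative (opposite of gear 5)
Queried indices 0, 1, 6 -> negative, positive, negative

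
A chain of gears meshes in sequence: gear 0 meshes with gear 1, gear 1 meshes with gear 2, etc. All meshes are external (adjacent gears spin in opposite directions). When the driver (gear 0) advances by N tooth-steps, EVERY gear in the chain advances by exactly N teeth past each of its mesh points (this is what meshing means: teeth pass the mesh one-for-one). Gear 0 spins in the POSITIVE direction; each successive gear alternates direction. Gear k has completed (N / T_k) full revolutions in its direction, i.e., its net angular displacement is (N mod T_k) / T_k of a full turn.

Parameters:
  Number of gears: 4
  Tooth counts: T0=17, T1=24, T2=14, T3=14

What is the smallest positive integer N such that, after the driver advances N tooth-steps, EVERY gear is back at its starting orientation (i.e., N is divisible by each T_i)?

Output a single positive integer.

Answer: 2856

Derivation:
Gear k returns to start when N is a multiple of T_k.
All gears at start simultaneously when N is a common multiple of [17, 24, 14, 14]; the smallest such N is lcm(17, 24, 14, 14).
Start: lcm = T0 = 17
Fold in T1=24: gcd(17, 24) = 1; lcm(17, 24) = 17 * 24 / 1 = 408 / 1 = 408
Fold in T2=14: gcd(408, 14) = 2; lcm(408, 14) = 408 * 14 / 2 = 5712 / 2 = 2856
Fold in T3=14: gcd(2856, 14) = 14; lcm(2856, 14) = 2856 * 14 / 14 = 39984 / 14 = 2856
Full cycle length = 2856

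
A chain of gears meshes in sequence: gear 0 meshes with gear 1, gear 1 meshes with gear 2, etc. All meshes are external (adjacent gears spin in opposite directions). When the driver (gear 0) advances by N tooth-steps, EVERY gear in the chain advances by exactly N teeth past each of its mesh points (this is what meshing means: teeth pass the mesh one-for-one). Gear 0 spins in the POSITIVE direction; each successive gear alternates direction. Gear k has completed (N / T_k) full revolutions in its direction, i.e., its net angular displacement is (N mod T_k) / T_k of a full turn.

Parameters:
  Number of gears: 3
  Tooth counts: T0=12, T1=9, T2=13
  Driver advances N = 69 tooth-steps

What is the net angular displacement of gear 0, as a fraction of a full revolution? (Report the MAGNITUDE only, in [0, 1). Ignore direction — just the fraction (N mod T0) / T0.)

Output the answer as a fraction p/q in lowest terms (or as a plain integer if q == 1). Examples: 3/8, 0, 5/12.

Chain of 3 gears, tooth counts: [12, 9, 13]
  gear 0: T0=12, direction=positive, advance = 69 mod 12 = 9 teeth = 9/12 turn
  gear 1: T1=9, direction=negative, advance = 69 mod 9 = 6 teeth = 6/9 turn
  gear 2: T2=13, direction=positive, advance = 69 mod 13 = 4 teeth = 4/13 turn
Gear 0: 69 mod 12 = 9
Fraction = 9 / 12 = 3/4 (gcd(9,12)=3) = 3/4

Answer: 3/4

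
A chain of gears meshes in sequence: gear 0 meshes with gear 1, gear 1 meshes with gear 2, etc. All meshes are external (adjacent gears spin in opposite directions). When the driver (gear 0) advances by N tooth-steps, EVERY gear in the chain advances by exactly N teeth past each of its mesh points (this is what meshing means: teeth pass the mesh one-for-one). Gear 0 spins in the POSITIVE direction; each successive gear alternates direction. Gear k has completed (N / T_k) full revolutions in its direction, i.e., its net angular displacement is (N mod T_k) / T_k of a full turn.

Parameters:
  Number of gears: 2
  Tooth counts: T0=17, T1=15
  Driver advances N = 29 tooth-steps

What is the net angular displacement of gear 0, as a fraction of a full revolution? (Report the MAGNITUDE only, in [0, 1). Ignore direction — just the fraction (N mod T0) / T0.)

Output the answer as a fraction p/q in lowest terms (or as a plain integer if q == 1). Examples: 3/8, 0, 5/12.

Chain of 2 gears, tooth counts: [17, 15]
  gear 0: T0=17, direction=positive, advance = 29 mod 17 = 12 teeth = 12/17 turn
  gear 1: T1=15, direction=negative, advance = 29 mod 15 = 14 teeth = 14/15 turn
Gear 0: 29 mod 17 = 12
Fraction = 12 / 17 = 12/17 (gcd(12,17)=1) = 12/17

Answer: 12/17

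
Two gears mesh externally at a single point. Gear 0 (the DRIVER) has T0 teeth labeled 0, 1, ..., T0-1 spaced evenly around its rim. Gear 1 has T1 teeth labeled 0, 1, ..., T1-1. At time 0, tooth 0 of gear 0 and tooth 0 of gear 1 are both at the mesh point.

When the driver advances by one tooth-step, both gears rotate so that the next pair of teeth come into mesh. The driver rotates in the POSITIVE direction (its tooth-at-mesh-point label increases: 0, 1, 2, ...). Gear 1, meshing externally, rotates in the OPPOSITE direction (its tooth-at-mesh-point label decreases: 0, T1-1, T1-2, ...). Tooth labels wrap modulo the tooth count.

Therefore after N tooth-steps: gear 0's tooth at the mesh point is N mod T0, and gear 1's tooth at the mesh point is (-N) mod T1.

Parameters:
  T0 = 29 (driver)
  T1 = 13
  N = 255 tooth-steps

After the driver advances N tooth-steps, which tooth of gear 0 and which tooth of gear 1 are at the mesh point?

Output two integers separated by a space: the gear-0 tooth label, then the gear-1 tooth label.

Gear 0 (driver, T0=29): tooth at mesh = N mod T0
  255 = 8 * 29 + 23, so 255 mod 29 = 23
  gear 0 tooth = 23
Gear 1 (driven, T1=13): tooth at mesh = (-N) mod T1
  255 = 19 * 13 + 8, so 255 mod 13 = 8
  (-255) mod 13 = (-8) mod 13 = 13 - 8 = 5
Mesh after 255 steps: gear-0 tooth 23 meets gear-1 tooth 5

Answer: 23 5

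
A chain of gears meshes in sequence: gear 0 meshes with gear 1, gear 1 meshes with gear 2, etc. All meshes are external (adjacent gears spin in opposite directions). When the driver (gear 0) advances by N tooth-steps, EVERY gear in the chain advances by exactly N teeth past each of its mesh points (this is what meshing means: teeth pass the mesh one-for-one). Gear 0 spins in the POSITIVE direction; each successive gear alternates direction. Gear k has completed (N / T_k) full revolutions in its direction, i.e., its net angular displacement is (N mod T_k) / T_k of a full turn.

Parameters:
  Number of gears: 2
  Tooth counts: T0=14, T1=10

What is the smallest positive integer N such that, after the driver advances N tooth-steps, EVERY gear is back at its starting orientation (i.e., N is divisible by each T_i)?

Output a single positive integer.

Answer: 70

Derivation:
Gear k returns to start when N is a multiple of T_k.
All gears at start simultaneously when N is a common multiple of [14, 10]; the smallest such N is lcm(14, 10).
Start: lcm = T0 = 14
Fold in T1=10: gcd(14, 10) = 2; lcm(14, 10) = 14 * 10 / 2 = 140 / 2 = 70
Full cycle length = 70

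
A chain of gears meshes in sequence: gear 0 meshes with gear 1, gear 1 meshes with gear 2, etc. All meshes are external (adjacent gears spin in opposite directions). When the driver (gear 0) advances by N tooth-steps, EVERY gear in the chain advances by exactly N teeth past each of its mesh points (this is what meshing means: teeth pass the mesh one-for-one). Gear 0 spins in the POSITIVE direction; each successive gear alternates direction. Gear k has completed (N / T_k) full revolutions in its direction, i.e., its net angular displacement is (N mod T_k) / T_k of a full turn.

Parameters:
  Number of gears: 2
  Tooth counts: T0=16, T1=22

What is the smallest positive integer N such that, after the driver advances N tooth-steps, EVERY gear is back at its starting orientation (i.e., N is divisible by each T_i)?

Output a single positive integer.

Gear k returns to start when N is a multiple of T_k.
All gears at start simultaneously when N is a common multiple of [16, 22]; the smallest such N is lcm(16, 22).
Start: lcm = T0 = 16
Fold in T1=22: gcd(16, 22) = 2; lcm(16, 22) = 16 * 22 / 2 = 352 / 2 = 176
Full cycle length = 176

Answer: 176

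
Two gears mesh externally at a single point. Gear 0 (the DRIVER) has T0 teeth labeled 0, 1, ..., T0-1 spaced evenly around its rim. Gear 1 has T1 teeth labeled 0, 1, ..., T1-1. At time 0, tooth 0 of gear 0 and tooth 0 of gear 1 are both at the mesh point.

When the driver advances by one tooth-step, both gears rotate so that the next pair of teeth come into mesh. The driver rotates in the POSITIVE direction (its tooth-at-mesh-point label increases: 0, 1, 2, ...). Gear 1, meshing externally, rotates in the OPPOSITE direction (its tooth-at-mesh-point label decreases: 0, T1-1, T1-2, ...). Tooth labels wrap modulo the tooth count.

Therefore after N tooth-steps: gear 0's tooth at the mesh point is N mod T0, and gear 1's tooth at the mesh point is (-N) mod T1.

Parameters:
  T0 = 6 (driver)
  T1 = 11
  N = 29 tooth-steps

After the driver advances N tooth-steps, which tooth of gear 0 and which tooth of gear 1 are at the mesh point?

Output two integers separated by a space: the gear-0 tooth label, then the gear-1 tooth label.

Answer: 5 4

Derivation:
Gear 0 (driver, T0=6): tooth at mesh = N mod T0
  29 = 4 * 6 + 5, so 29 mod 6 = 5
  gear 0 tooth = 5
Gear 1 (driven, T1=11): tooth at mesh = (-N) mod T1
  29 = 2 * 11 + 7, so 29 mod 11 = 7
  (-29) mod 11 = (-7) mod 11 = 11 - 7 = 4
Mesh after 29 steps: gear-0 tooth 5 meets gear-1 tooth 4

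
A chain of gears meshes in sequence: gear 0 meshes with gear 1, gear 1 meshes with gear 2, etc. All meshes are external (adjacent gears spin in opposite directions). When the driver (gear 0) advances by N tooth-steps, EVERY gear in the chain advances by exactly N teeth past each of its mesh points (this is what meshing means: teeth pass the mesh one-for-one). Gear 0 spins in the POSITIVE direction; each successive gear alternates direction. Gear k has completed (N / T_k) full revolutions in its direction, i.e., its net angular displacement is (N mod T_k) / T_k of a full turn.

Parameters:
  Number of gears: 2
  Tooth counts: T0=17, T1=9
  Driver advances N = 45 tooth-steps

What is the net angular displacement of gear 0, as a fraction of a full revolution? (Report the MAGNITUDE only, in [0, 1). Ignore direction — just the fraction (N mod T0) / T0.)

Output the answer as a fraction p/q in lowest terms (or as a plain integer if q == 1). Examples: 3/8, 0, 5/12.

Chain of 2 gears, tooth counts: [17, 9]
  gear 0: T0=17, direction=positive, advance = 45 mod 17 = 11 teeth = 11/17 turn
  gear 1: T1=9, direction=negative, advance = 45 mod 9 = 0 teeth = 0/9 turn
Gear 0: 45 mod 17 = 11
Fraction = 11 / 17 = 11/17 (gcd(11,17)=1) = 11/17

Answer: 11/17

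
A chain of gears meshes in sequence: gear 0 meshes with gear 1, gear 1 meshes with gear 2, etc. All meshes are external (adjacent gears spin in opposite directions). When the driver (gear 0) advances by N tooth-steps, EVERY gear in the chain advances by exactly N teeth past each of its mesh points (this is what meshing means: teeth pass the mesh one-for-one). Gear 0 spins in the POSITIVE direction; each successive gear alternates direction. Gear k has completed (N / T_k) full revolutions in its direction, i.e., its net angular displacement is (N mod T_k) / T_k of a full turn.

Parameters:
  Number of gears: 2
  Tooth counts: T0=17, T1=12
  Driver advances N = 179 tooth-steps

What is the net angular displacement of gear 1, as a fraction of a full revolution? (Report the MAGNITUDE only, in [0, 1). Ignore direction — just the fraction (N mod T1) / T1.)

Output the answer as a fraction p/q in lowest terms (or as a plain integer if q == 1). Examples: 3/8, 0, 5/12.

Answer: 11/12

Derivation:
Chain of 2 gears, tooth counts: [17, 12]
  gear 0: T0=17, direction=positive, advance = 179 mod 17 = 9 teeth = 9/17 turn
  gear 1: T1=12, direction=negative, advance = 179 mod 12 = 11 teeth = 11/12 turn
Gear 1: 179 mod 12 = 11
Fraction = 11 / 12 = 11/12 (gcd(11,12)=1) = 11/12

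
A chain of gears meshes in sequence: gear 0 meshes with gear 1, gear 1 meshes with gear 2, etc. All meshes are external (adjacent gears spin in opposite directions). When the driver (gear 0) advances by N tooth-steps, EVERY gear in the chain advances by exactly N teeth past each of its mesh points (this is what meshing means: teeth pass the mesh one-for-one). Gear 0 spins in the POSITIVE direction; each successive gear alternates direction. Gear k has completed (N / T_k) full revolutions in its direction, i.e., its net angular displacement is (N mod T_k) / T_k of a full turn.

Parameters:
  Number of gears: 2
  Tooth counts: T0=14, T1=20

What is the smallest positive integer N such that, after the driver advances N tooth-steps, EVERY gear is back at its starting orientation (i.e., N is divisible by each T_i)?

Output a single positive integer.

Answer: 140

Derivation:
Gear k returns to start when N is a multiple of T_k.
All gears at start simultaneously when N is a common multiple of [14, 20]; the smallest such N is lcm(14, 20).
Start: lcm = T0 = 14
Fold in T1=20: gcd(14, 20) = 2; lcm(14, 20) = 14 * 20 / 2 = 280 / 2 = 140
Full cycle length = 140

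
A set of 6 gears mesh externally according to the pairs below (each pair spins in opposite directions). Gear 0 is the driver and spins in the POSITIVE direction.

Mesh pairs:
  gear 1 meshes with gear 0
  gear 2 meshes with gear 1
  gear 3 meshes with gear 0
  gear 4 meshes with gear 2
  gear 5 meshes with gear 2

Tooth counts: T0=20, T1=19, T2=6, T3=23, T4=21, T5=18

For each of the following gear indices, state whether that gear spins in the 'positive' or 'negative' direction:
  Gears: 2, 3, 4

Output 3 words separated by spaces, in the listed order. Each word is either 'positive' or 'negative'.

Gear 0 (driver): positive (depth 0)
  gear 1: meshes with gear 0 -> depth 1 -> negative (opposite of gear 0)
  gear 2: meshes with gear 1 -> depth 2 -> positive (opposite of gear 1)
  gear 3: meshes with gear 0 -> depth 1 -> negative (opposite of gear 0)
  gear 4: meshes with gear 2 -> depth 3 -> negative (opposite of gear 2)
  gear 5: meshes with gear 2 -> depth 3 -> negative (opposite of gear 2)
Queried indices 2, 3, 4 -> positive, negative, negative

Answer: positive negative negative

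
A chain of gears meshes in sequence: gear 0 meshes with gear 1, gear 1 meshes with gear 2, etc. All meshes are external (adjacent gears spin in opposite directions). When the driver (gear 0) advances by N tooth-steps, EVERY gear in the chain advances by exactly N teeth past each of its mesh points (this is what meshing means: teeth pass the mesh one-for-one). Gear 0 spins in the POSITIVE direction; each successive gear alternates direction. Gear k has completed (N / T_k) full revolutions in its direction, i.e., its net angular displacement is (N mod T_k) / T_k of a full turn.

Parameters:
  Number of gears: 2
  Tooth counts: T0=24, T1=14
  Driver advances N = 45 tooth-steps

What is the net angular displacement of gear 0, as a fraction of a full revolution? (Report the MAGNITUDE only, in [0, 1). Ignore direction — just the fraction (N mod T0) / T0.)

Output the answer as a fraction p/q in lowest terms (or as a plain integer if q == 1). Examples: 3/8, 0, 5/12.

Answer: 7/8

Derivation:
Chain of 2 gears, tooth counts: [24, 14]
  gear 0: T0=24, direction=positive, advance = 45 mod 24 = 21 teeth = 21/24 turn
  gear 1: T1=14, direction=negative, advance = 45 mod 14 = 3 teeth = 3/14 turn
Gear 0: 45 mod 24 = 21
Fraction = 21 / 24 = 7/8 (gcd(21,24)=3) = 7/8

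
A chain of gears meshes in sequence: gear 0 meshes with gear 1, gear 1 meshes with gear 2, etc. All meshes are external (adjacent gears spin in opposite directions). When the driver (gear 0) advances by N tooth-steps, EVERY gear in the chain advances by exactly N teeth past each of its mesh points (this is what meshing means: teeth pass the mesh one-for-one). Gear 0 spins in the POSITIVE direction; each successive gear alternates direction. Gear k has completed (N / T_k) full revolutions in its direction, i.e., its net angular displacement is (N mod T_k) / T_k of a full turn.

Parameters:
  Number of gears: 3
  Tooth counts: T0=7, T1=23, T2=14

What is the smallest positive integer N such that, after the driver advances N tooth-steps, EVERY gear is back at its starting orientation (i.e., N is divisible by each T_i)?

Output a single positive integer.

Gear k returns to start when N is a multiple of T_k.
All gears at start simultaneously when N is a common multiple of [7, 23, 14]; the smallest such N is lcm(7, 23, 14).
Start: lcm = T0 = 7
Fold in T1=23: gcd(7, 23) = 1; lcm(7, 23) = 7 * 23 / 1 = 161 / 1 = 161
Fold in T2=14: gcd(161, 14) = 7; lcm(161, 14) = 161 * 14 / 7 = 2254 / 7 = 322
Full cycle length = 322

Answer: 322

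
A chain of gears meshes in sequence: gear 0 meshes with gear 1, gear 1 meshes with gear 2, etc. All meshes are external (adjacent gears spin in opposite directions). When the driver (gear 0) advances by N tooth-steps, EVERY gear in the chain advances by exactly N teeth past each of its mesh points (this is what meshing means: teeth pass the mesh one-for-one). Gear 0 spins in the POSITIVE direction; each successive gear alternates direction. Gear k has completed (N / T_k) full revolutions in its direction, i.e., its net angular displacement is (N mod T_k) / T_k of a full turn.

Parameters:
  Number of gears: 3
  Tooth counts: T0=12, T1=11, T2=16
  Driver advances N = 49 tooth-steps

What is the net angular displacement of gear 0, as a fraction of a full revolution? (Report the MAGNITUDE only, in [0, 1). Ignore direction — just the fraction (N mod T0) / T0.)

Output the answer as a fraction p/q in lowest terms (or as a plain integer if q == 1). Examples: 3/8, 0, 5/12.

Chain of 3 gears, tooth counts: [12, 11, 16]
  gear 0: T0=12, direction=positive, advance = 49 mod 12 = 1 teeth = 1/12 turn
  gear 1: T1=11, direction=negative, advance = 49 mod 11 = 5 teeth = 5/11 turn
  gear 2: T2=16, direction=positive, advance = 49 mod 16 = 1 teeth = 1/16 turn
Gear 0: 49 mod 12 = 1
Fraction = 1 / 12 = 1/12 (gcd(1,12)=1) = 1/12

Answer: 1/12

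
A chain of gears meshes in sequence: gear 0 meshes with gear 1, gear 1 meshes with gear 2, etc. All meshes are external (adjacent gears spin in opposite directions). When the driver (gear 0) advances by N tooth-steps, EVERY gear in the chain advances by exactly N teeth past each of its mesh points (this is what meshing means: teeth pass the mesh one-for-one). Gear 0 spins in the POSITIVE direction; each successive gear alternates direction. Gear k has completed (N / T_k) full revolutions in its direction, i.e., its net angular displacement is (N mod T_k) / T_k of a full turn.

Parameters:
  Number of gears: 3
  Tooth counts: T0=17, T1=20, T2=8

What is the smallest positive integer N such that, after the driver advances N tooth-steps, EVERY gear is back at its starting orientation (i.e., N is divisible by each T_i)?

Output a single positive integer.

Gear k returns to start when N is a multiple of T_k.
All gears at start simultaneously when N is a common multiple of [17, 20, 8]; the smallest such N is lcm(17, 20, 8).
Start: lcm = T0 = 17
Fold in T1=20: gcd(17, 20) = 1; lcm(17, 20) = 17 * 20 / 1 = 340 / 1 = 340
Fold in T2=8: gcd(340, 8) = 4; lcm(340, 8) = 340 * 8 / 4 = 2720 / 4 = 680
Full cycle length = 680

Answer: 680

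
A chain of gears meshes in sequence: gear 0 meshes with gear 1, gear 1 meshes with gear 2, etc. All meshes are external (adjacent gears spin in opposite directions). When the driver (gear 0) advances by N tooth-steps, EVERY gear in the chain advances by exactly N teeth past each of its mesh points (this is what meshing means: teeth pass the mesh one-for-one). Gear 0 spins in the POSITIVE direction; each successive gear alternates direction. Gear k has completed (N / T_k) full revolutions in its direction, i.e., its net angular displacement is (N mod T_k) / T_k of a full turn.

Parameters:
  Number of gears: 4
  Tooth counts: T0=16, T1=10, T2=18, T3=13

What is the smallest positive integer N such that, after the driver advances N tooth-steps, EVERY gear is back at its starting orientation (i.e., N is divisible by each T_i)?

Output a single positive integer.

Answer: 9360

Derivation:
Gear k returns to start when N is a multiple of T_k.
All gears at start simultaneously when N is a common multiple of [16, 10, 18, 13]; the smallest such N is lcm(16, 10, 18, 13).
Start: lcm = T0 = 16
Fold in T1=10: gcd(16, 10) = 2; lcm(16, 10) = 16 * 10 / 2 = 160 / 2 = 80
Fold in T2=18: gcd(80, 18) = 2; lcm(80, 18) = 80 * 18 / 2 = 1440 / 2 = 720
Fold in T3=13: gcd(720, 13) = 1; lcm(720, 13) = 720 * 13 / 1 = 9360 / 1 = 9360
Full cycle length = 9360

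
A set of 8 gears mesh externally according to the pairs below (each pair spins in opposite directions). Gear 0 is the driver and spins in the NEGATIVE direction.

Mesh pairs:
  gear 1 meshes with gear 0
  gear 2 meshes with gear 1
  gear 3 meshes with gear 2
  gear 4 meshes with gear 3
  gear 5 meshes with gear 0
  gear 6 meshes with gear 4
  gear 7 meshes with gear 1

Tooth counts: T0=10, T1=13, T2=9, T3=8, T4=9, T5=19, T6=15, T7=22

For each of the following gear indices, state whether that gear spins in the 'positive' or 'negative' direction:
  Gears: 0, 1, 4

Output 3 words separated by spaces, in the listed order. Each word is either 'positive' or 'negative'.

Answer: negative positive negative

Derivation:
Gear 0 (driver): negative (depth 0)
  gear 1: meshes with gear 0 -> depth 1 -> positive (opposite of gear 0)
  gear 2: meshes with gear 1 -> depth 2 -> negative (opposite of gear 1)
  gear 3: meshes with gear 2 -> depth 3 -> positive (opposite of gear 2)
  gear 4: meshes with gear 3 -> depth 4 -> negative (opposite of gear 3)
  gear 5: meshes with gear 0 -> depth 1 -> positive (opposite of gear 0)
  gear 6: meshes with gear 4 -> depth 5 -> positive (opposite of gear 4)
  gear 7: meshes with gear 1 -> depth 2 -> negative (opposite of gear 1)
Queried indices 0, 1, 4 -> negative, positive, negative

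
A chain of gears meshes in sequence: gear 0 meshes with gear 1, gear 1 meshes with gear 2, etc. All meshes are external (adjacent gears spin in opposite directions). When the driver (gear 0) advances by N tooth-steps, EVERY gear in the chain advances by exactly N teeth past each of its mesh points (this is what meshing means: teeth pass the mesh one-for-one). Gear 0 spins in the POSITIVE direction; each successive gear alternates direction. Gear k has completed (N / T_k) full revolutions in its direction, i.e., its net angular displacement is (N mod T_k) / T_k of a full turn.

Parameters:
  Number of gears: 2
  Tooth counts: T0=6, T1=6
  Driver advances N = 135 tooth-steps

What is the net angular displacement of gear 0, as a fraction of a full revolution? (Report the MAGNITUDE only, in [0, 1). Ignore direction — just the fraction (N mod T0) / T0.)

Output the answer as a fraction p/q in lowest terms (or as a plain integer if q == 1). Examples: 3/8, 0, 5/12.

Answer: 1/2

Derivation:
Chain of 2 gears, tooth counts: [6, 6]
  gear 0: T0=6, direction=positive, advance = 135 mod 6 = 3 teeth = 3/6 turn
  gear 1: T1=6, direction=negative, advance = 135 mod 6 = 3 teeth = 3/6 turn
Gear 0: 135 mod 6 = 3
Fraction = 3 / 6 = 1/2 (gcd(3,6)=3) = 1/2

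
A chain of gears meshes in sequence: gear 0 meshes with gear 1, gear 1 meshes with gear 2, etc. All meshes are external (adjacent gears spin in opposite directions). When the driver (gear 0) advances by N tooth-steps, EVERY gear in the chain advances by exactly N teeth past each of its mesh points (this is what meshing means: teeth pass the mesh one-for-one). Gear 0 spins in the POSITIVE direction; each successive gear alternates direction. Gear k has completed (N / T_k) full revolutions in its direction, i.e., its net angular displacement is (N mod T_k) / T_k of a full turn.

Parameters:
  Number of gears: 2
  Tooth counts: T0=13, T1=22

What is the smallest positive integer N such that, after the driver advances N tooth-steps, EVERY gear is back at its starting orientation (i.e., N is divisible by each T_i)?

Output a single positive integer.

Gear k returns to start when N is a multiple of T_k.
All gears at start simultaneously when N is a common multiple of [13, 22]; the smallest such N is lcm(13, 22).
Start: lcm = T0 = 13
Fold in T1=22: gcd(13, 22) = 1; lcm(13, 22) = 13 * 22 / 1 = 286 / 1 = 286
Full cycle length = 286

Answer: 286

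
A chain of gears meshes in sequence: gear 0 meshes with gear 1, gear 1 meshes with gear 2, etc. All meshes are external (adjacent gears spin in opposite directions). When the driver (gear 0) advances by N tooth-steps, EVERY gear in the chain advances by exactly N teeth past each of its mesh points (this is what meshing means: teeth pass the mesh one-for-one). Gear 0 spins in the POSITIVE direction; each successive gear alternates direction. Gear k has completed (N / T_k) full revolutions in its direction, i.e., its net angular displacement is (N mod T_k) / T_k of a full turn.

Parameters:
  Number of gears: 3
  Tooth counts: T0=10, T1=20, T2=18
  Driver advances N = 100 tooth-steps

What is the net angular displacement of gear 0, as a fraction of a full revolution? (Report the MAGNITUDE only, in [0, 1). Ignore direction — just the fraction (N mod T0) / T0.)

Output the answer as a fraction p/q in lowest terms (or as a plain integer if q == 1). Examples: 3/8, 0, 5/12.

Chain of 3 gears, tooth counts: [10, 20, 18]
  gear 0: T0=10, direction=positive, advance = 100 mod 10 = 0 teeth = 0/10 turn
  gear 1: T1=20, direction=negative, advance = 100 mod 20 = 0 teeth = 0/20 turn
  gear 2: T2=18, direction=positive, advance = 100 mod 18 = 10 teeth = 10/18 turn
Gear 0: 100 mod 10 = 0
Fraction = 0 / 10 = 0/1 (gcd(0,10)=10) = 0

Answer: 0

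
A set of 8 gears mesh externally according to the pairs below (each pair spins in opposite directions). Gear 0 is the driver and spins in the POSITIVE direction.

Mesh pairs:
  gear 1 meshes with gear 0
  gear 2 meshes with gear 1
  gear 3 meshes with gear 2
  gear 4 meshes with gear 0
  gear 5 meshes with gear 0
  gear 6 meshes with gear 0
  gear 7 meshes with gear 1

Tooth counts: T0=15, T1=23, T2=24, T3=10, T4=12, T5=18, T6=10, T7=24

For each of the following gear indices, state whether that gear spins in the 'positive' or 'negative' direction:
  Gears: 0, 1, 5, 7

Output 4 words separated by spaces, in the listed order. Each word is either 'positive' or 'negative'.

Answer: positive negative negative positive

Derivation:
Gear 0 (driver): positive (depth 0)
  gear 1: meshes with gear 0 -> depth 1 -> negative (opposite of gear 0)
  gear 2: meshes with gear 1 -> depth 2 -> positive (opposite of gear 1)
  gear 3: meshes with gear 2 -> depth 3 -> negative (opposite of gear 2)
  gear 4: meshes with gear 0 -> depth 1 -> negative (opposite of gear 0)
  gear 5: meshes with gear 0 -> depth 1 -> negative (opposite of gear 0)
  gear 6: meshes with gear 0 -> depth 1 -> negative (opposite of gear 0)
  gear 7: meshes with gear 1 -> depth 2 -> positive (opposite of gear 1)
Queried indices 0, 1, 5, 7 -> positive, negative, negative, positive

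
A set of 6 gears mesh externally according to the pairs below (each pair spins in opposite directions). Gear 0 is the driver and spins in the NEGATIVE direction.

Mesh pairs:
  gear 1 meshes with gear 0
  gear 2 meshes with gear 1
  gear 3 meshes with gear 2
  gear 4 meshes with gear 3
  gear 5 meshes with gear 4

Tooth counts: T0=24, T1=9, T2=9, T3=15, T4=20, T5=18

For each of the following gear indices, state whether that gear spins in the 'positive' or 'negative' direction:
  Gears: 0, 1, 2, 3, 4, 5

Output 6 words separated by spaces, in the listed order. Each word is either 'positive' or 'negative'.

Gear 0 (driver): negative (depth 0)
  gear 1: meshes with gear 0 -> depth 1 -> positive (opposite of gear 0)
  gear 2: meshes with gear 1 -> depth 2 -> negative (opposite of gear 1)
  gear 3: meshes with gear 2 -> depth 3 -> positive (opposite of gear 2)
  gear 4: meshes with gear 3 -> depth 4 -> negative (opposite of gear 3)
  gear 5: meshes with gear 4 -> depth 5 -> positive (opposite of gear 4)
Queried indices 0, 1, 2, 3, 4, 5 -> negative, positive, negative, positive, negative, positive

Answer: negative positive negative positive negative positive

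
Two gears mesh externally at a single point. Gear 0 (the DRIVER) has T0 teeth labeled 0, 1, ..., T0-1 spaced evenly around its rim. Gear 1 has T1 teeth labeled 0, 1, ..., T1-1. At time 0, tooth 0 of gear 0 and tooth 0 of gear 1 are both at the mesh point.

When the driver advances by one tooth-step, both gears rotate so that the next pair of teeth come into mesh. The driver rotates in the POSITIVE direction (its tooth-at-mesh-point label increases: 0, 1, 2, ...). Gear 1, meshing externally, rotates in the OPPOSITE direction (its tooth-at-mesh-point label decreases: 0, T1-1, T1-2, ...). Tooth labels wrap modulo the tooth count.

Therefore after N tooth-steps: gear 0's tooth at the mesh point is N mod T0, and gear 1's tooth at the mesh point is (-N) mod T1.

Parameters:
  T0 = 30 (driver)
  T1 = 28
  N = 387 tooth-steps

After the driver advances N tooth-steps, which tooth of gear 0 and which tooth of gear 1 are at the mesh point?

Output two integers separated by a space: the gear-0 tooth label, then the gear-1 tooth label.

Gear 0 (driver, T0=30): tooth at mesh = N mod T0
  387 = 12 * 30 + 27, so 387 mod 30 = 27
  gear 0 tooth = 27
Gear 1 (driven, T1=28): tooth at mesh = (-N) mod T1
  387 = 13 * 28 + 23, so 387 mod 28 = 23
  (-387) mod 28 = (-23) mod 28 = 28 - 23 = 5
Mesh after 387 steps: gear-0 tooth 27 meets gear-1 tooth 5

Answer: 27 5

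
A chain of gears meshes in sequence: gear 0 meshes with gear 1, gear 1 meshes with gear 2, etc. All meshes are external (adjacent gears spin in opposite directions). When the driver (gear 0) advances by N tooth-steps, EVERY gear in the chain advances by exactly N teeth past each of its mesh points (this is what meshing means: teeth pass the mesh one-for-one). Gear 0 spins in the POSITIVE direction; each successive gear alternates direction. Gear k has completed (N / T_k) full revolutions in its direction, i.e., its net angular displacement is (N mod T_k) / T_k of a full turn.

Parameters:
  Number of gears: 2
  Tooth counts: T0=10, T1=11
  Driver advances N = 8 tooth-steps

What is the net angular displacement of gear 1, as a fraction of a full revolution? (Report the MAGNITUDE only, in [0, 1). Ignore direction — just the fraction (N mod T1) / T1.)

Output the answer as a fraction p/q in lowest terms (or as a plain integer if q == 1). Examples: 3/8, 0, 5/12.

Chain of 2 gears, tooth counts: [10, 11]
  gear 0: T0=10, direction=positive, advance = 8 mod 10 = 8 teeth = 8/10 turn
  gear 1: T1=11, direction=negative, advance = 8 mod 11 = 8 teeth = 8/11 turn
Gear 1: 8 mod 11 = 8
Fraction = 8 / 11 = 8/11 (gcd(8,11)=1) = 8/11

Answer: 8/11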